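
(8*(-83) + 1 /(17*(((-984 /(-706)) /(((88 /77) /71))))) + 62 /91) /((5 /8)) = -71691149632 /67549755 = -1061.31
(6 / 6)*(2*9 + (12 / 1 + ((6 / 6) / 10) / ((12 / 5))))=721 / 24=30.04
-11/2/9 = -11/18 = -0.61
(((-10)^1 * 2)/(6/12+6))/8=-5/13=-0.38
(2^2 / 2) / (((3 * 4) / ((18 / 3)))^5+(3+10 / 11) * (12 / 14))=77 / 1361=0.06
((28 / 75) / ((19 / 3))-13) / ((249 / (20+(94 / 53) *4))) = -2942364 / 2089525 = -1.41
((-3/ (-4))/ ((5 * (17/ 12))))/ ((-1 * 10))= -9/ 850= -0.01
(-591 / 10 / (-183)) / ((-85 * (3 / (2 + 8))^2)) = -394 / 9333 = -0.04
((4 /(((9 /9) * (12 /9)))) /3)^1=1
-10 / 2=-5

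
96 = 96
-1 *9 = -9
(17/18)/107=17/1926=0.01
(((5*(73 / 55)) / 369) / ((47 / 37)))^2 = 7295401 / 36394337529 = 0.00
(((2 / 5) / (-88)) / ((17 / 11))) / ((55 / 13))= -13 / 18700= -0.00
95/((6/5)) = 79.17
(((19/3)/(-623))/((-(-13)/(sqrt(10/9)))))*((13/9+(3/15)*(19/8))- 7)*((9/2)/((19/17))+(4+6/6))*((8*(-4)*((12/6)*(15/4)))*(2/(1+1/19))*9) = -1702799*sqrt(10)/34710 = -155.13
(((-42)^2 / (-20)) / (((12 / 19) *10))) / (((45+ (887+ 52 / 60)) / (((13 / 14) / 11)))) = -2223 / 1759120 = -0.00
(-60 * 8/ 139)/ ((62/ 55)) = -13200/ 4309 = -3.06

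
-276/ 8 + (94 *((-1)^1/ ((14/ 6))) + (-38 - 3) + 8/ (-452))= -183201/ 1582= -115.80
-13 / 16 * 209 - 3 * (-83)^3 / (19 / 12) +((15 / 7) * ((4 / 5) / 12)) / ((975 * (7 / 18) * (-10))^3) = 3392664690589712882417 / 3132029468750000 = 1083216.08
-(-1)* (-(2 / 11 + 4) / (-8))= 23 / 44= 0.52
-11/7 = -1.57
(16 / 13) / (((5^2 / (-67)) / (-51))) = 168.22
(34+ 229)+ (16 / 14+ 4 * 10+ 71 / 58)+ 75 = 154429 / 406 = 380.37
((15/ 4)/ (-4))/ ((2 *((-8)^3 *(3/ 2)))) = 0.00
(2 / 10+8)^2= 67.24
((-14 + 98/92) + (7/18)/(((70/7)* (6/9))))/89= -35539/245640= -0.14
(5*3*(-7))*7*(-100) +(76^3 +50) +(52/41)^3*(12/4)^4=35335193694/68921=512691.25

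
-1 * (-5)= 5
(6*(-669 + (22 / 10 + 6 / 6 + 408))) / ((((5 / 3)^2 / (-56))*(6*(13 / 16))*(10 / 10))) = 10394496 / 1625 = 6396.61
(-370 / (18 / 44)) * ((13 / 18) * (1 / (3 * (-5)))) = 10582 / 243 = 43.55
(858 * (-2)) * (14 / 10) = -12012 / 5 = -2402.40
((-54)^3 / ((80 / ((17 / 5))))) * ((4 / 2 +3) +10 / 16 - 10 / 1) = 2342277 / 80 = 29278.46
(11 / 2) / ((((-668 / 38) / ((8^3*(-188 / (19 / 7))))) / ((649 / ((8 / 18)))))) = 2705738112 / 167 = 16202024.62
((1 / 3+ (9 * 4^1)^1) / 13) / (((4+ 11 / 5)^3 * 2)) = 13625 / 2323698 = 0.01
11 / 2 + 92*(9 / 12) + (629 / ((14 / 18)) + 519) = 19631 / 14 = 1402.21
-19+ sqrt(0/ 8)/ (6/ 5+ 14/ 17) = -19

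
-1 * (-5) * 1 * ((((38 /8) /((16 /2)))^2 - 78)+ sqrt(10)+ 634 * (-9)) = -29612275 /1024+ 5 * sqrt(10) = -28902.43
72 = 72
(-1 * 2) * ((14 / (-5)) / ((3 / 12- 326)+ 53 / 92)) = -644 / 37395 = -0.02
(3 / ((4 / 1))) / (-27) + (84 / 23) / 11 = 2771 / 9108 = 0.30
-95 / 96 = -0.99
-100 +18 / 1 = -82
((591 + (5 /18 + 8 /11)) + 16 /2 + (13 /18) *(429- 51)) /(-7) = -124.72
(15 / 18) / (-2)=-5 / 12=-0.42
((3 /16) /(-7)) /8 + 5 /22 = 2207 /9856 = 0.22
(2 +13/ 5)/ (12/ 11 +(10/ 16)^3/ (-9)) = 1165824/ 269605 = 4.32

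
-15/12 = -5/4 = -1.25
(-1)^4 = 1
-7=-7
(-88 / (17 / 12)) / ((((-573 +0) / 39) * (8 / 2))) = 3432 / 3247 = 1.06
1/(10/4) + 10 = 52/5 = 10.40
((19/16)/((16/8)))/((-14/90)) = -855/224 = -3.82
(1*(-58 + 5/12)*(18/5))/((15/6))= -82.92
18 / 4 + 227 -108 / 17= 7655 / 34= 225.15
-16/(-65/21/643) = 216048/65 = 3323.82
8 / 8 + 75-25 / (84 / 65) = 4759 / 84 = 56.65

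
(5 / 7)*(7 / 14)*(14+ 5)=95 / 14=6.79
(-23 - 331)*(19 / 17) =-6726 / 17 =-395.65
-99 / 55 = -9 / 5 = -1.80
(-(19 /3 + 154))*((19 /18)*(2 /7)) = -9139 /189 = -48.35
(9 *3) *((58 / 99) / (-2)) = -87 / 11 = -7.91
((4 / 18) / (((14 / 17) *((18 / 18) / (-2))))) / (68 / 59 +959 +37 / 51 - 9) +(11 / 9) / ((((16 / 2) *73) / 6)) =70195231 / 5854426844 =0.01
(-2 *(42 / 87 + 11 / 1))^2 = 443556 / 841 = 527.41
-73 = -73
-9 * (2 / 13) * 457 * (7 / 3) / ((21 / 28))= -25592 / 13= -1968.62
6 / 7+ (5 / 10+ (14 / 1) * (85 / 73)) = 18047 / 1022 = 17.66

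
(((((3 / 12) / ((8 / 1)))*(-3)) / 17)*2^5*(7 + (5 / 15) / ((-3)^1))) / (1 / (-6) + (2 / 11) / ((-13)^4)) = 38957204 / 5340703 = 7.29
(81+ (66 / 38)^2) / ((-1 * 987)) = -10110 / 118769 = -0.09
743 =743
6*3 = 18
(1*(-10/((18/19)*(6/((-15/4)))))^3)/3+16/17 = 96.65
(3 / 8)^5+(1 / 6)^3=10657 / 884736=0.01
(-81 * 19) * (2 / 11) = -3078 / 11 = -279.82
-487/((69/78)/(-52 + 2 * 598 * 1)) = -14485328/23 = -629796.87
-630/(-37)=630/37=17.03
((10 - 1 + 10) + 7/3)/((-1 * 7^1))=-64/21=-3.05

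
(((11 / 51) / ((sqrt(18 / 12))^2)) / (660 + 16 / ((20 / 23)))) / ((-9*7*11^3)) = -5 / 1978077024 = -0.00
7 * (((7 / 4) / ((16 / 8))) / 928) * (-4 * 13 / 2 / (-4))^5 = 18193357 / 237568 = 76.58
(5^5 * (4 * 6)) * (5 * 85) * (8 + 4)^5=7931520000000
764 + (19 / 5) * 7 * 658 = 91334 / 5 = 18266.80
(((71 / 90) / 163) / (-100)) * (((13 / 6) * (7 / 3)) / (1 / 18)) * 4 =-0.02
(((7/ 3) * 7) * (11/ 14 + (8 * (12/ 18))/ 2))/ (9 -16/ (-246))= 8323/ 1338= 6.22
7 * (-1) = -7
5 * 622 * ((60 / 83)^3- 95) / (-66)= 84131354575 / 18868971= 4458.71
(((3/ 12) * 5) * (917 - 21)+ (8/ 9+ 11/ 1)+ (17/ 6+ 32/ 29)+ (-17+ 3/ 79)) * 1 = 46139699/ 41238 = 1118.86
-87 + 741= 654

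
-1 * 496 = -496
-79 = -79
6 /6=1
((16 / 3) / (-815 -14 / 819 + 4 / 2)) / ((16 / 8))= -312 / 95123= -0.00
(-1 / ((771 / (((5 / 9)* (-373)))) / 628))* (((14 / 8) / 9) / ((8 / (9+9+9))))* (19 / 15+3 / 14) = 18212471 / 111024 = 164.04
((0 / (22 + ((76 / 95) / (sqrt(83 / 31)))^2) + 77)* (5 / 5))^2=5929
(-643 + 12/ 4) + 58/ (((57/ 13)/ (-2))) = -37988/ 57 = -666.46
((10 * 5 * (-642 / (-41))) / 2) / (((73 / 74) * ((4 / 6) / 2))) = 3563100 / 2993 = 1190.48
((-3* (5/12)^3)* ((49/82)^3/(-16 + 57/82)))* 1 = 0.00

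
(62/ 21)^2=3844/ 441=8.72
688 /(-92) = -172 /23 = -7.48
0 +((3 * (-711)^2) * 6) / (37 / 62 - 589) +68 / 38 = -10717826930 / 693139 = -15462.74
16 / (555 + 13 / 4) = 64 / 2233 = 0.03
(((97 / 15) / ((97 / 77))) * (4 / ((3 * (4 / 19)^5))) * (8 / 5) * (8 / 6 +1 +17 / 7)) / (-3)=-27237089 / 648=-42032.54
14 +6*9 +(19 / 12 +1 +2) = 871 / 12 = 72.58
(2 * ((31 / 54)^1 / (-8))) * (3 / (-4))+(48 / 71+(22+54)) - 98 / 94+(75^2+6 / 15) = 27395579507 / 4805280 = 5701.14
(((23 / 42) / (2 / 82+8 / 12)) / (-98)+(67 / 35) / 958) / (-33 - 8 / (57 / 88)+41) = 3876855 / 2770704608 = 0.00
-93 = -93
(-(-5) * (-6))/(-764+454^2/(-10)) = 25/17813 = 0.00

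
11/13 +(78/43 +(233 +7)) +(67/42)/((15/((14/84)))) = 512783113/2113020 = 242.68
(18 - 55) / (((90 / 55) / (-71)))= 28897 / 18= 1605.39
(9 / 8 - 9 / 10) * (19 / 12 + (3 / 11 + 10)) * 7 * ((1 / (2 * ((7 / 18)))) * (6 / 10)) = 14.41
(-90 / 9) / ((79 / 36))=-360 / 79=-4.56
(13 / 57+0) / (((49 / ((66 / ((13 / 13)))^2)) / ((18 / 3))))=113256 / 931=121.65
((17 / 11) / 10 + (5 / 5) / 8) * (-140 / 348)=-287 / 2552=-0.11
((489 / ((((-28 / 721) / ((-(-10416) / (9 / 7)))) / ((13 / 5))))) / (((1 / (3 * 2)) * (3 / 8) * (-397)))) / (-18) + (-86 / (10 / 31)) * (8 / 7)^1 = -594149.42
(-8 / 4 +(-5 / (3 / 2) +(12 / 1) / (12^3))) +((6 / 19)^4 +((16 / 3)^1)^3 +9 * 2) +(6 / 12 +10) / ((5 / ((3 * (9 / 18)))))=47160626099 / 281493360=167.54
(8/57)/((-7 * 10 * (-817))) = 4/1629915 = 0.00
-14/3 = -4.67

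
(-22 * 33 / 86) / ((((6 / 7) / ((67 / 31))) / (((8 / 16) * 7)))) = -397243 / 5332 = -74.50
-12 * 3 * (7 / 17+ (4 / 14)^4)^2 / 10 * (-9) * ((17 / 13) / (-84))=-0.09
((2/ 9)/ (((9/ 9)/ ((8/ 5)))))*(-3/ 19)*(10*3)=-32/ 19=-1.68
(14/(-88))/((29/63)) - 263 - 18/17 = -5735461/21692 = -264.40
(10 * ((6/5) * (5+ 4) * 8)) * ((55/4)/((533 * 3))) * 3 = 11880/533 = 22.29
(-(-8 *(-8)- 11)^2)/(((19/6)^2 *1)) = -101124/361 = -280.12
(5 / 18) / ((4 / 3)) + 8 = 197 / 24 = 8.21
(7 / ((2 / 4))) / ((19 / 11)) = 154 / 19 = 8.11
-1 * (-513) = 513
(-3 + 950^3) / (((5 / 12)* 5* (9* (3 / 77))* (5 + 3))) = 66017874769 / 450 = 146706388.38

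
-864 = -864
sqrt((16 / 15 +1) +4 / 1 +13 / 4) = sqrt(8385) / 30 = 3.05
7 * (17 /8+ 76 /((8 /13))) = 7035 /8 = 879.38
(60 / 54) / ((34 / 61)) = 305 / 153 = 1.99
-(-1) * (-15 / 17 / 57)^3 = -125 / 33698267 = -0.00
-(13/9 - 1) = -4/9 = -0.44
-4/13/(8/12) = -0.46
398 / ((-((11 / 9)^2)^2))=-2611278 / 14641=-178.35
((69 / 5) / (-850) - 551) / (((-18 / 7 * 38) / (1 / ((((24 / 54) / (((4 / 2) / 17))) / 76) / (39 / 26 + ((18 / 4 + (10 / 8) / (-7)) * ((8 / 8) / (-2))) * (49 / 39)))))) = -6212845807 / 45084000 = -137.81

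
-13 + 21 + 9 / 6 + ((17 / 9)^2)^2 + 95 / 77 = 23707567 / 1010394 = 23.46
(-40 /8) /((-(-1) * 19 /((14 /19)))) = -70 /361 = -0.19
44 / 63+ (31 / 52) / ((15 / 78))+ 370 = 235493 / 630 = 373.80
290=290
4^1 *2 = 8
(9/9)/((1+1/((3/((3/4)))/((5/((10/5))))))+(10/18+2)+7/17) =1224/5621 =0.22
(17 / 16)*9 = 153 / 16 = 9.56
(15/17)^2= 225/289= 0.78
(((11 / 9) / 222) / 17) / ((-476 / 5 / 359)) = -19745 / 16167816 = -0.00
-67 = -67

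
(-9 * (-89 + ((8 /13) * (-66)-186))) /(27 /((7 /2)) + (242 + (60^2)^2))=258489 /1179382724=0.00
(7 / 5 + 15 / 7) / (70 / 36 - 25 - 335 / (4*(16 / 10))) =-35712 / 760025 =-0.05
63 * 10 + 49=679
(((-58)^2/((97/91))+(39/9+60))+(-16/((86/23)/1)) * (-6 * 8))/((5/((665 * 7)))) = 39907418341/12513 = 3189276.62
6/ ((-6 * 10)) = -1/ 10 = -0.10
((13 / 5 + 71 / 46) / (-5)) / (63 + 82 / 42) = -20013 / 1568600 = -0.01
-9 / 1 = -9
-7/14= -1/2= -0.50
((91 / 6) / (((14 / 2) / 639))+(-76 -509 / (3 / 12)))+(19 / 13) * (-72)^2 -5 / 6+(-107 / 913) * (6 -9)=243859298 / 35607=6848.63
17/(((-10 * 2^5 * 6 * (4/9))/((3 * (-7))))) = 1071/2560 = 0.42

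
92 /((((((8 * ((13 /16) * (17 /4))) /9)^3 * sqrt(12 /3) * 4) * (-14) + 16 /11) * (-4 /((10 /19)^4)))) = 59019840000 /108264698419729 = 0.00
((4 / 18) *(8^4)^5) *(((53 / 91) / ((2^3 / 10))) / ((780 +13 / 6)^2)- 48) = -73942172785649748036496130048 / 6012619977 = -12297829077590104949.43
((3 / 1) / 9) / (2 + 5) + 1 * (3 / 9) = 8 / 21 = 0.38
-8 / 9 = -0.89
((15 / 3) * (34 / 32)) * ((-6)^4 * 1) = 6885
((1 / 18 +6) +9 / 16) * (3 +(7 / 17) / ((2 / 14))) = 23825 / 612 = 38.93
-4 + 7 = 3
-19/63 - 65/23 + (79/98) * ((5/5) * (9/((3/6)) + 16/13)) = 1631713/131859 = 12.37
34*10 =340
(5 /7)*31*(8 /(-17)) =-1240 /119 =-10.42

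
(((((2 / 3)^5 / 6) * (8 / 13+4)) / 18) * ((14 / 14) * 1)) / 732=40 / 5202873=0.00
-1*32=-32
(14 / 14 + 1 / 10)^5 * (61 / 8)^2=599270771 / 6400000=93.64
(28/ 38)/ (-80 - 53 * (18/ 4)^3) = -16/ 106609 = -0.00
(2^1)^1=2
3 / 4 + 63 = 255 / 4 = 63.75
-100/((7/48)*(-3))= 1600/7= 228.57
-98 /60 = -49 /30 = -1.63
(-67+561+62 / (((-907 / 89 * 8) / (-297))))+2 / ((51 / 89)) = 133840189 / 185028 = 723.35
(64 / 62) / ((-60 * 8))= -1 / 465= -0.00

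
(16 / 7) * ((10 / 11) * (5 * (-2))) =-1600 / 77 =-20.78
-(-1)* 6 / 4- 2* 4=-6.50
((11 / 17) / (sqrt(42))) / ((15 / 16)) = 88 * sqrt(42) / 5355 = 0.11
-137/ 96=-1.43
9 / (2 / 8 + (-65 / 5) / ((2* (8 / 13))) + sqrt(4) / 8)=-144 / 161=-0.89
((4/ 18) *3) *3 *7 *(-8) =-112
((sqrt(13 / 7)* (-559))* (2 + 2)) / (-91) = 172* sqrt(91) / 49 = 33.49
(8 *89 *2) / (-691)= -1424 / 691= -2.06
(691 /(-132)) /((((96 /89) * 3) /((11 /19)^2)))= -676489 /1247616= -0.54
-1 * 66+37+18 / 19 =-533 / 19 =-28.05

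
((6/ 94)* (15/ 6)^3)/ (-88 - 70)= -375/ 59408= -0.01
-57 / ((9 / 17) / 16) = -5168 / 3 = -1722.67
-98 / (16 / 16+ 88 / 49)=-35.05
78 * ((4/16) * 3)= 117/2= 58.50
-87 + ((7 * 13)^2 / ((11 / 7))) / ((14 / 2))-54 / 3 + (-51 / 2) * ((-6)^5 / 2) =1097710 / 11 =99791.82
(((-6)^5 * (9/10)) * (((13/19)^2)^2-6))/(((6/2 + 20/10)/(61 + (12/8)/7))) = 2259201810456/4561235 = 495304.85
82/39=2.10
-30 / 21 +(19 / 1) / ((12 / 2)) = 73 / 42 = 1.74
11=11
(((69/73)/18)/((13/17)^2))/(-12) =-6647/888264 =-0.01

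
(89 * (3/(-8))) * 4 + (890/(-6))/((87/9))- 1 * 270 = -24293/58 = -418.84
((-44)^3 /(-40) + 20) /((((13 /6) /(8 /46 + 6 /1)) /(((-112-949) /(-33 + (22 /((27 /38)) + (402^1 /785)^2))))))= 32330744816311440 /8829191033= 3661801.48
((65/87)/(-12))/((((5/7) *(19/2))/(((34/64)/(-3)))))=1547/952128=0.00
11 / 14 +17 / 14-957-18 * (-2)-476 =-1395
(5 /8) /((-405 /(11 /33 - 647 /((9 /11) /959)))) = 853150 /729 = 1170.30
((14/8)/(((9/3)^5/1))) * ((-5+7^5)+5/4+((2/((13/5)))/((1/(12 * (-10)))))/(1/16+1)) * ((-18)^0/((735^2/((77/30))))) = 3317347/5799924000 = 0.00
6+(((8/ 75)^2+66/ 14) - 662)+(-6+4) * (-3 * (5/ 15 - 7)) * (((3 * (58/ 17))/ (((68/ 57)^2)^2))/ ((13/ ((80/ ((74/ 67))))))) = -95596611357040193/ 53782408338750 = -1777.47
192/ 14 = 96/ 7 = 13.71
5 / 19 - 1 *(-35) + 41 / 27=18869 / 513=36.78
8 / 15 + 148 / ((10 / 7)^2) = 5479 / 75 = 73.05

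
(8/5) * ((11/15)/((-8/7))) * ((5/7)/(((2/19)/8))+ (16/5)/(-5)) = -103268/1875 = -55.08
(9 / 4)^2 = 81 / 16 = 5.06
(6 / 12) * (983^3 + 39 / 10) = 9498620909 / 20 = 474931045.45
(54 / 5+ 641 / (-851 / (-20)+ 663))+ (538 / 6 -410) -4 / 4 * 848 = -244816993 / 211665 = -1156.62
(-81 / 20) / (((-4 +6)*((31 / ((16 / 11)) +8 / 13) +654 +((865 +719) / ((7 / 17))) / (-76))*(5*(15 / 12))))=-1120392 / 2162326625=-0.00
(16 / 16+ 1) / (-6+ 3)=-0.67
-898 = -898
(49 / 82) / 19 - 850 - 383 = -1232.97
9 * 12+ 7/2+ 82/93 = 20903/186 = 112.38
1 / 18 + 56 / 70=77 / 90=0.86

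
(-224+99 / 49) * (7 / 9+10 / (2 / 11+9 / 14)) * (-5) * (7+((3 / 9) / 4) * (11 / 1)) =1555139075 / 13716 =113381.38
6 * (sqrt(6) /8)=3 * sqrt(6) /4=1.84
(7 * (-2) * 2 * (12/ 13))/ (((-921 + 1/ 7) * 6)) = 196/ 41899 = 0.00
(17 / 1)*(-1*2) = -34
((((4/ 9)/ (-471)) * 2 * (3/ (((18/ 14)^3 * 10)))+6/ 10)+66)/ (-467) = -343014269/ 2405229795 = -0.14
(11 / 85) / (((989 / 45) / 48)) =4752 / 16813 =0.28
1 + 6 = 7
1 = 1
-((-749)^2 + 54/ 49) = -27489103/ 49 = -561002.10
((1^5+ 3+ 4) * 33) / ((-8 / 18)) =-594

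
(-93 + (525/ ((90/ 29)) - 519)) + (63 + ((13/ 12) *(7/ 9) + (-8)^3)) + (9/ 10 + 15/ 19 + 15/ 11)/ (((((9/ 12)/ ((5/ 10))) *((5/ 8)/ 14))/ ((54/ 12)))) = -685.82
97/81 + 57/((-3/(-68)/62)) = 6488521/81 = 80105.20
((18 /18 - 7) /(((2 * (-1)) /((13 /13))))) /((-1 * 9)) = -0.33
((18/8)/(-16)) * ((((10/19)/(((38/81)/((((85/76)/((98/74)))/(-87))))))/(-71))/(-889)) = 3821175/157490715402496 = 0.00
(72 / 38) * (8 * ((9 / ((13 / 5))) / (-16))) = -810 / 247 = -3.28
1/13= 0.08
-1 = -1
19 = 19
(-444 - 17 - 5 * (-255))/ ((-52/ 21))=-8547/ 26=-328.73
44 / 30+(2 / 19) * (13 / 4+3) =2.12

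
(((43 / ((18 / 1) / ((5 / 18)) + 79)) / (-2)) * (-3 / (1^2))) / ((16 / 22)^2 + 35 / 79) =0.46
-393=-393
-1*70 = -70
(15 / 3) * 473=2365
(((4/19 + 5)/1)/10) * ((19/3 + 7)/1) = 132/19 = 6.95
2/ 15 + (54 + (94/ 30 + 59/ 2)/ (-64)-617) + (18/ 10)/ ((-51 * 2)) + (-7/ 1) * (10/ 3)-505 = -35633987/ 32640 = -1091.73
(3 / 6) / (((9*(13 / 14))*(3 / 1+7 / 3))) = 7 / 624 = 0.01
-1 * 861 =-861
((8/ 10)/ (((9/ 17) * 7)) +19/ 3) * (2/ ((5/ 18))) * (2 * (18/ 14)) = 148536/ 1225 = 121.25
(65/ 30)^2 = 169/ 36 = 4.69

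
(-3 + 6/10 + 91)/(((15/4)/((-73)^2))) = 125906.51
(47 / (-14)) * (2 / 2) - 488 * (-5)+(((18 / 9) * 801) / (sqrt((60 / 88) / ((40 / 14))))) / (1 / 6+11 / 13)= 34113 / 14+83304 * sqrt(462) / 553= 5674.53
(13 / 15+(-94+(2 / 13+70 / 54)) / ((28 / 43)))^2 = 48187018405969 / 2414739600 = 19955.37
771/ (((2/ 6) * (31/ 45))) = 104085/ 31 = 3357.58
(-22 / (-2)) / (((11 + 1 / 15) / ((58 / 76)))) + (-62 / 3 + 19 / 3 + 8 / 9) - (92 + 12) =-6624491 / 56772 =-116.69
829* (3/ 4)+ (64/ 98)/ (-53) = 6458611/ 10388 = 621.74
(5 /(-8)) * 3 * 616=-1155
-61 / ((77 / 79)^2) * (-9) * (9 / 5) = 30836781 / 29645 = 1040.20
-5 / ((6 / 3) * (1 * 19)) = -5 / 38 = -0.13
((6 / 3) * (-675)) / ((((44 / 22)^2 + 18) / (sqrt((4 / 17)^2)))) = -2700 / 187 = -14.44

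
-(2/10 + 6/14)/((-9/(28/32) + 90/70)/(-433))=-9526/315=-30.24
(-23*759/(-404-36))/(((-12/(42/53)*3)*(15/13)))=-48139/63600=-0.76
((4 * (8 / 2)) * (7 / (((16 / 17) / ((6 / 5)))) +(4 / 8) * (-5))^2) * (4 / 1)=2641.96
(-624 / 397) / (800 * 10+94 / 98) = -30576 / 155642659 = -0.00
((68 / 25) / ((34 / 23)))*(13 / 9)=598 / 225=2.66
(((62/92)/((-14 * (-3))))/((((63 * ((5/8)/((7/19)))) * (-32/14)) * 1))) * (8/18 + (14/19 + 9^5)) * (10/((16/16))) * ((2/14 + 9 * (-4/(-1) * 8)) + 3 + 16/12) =-961299808781/84740418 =-11344.05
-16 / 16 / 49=-1 / 49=-0.02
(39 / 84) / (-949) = -1 / 2044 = -0.00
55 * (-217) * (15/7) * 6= -153450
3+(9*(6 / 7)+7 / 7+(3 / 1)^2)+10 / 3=505 / 21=24.05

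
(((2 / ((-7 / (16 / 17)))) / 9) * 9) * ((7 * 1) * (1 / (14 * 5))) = -16 / 595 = -0.03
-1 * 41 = -41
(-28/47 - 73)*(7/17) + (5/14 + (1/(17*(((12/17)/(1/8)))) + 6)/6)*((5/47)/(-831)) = -81128349811/2677123008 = -30.30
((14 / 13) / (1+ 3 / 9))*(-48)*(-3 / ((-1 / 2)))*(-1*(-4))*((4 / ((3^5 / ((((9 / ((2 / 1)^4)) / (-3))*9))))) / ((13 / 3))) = 1008 / 169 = 5.96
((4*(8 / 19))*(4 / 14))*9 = 576 / 133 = 4.33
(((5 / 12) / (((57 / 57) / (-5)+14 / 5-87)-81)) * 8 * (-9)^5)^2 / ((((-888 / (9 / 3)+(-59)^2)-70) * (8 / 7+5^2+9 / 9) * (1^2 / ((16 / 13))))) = 309936391200 / 15034811207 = 20.61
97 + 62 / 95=9277 / 95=97.65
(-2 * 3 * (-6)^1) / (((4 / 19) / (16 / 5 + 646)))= 555066 / 5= 111013.20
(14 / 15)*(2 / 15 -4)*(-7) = 5684 / 225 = 25.26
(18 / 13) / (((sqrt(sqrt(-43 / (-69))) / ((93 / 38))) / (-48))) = -40176 * 43^(3 / 4) * 69^(1 / 4) / 10621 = -183.07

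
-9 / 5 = -1.80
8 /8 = 1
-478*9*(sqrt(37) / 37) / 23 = -30.75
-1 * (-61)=61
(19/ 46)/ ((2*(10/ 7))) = 133/ 920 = 0.14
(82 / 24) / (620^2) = 41 / 4612800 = 0.00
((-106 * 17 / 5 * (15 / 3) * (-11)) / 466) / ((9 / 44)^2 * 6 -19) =-9593848 / 4228717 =-2.27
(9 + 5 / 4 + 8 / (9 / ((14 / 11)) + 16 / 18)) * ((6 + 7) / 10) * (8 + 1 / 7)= 119.14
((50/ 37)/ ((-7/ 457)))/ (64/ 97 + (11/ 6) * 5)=-13298700/ 1481221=-8.98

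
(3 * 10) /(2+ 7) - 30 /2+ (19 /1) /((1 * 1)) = 7.33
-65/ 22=-2.95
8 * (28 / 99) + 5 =719 / 99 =7.26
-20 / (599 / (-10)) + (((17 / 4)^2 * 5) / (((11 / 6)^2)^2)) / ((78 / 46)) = 575576255 / 114009467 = 5.05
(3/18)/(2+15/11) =11/222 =0.05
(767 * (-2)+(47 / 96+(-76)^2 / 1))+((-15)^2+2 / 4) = 428927 / 96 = 4467.99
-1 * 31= -31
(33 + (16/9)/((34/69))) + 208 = 12475/51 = 244.61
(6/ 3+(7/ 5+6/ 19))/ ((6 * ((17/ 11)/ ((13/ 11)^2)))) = 59657/ 106590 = 0.56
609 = 609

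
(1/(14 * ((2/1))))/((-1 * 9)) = -1/252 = -0.00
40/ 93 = 0.43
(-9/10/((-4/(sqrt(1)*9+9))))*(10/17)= 81/34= 2.38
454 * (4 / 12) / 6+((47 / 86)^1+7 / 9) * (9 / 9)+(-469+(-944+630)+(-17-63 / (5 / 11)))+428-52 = -230503 / 430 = -536.05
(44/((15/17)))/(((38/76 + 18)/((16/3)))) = 23936/1665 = 14.38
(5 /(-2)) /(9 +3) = -5 /24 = -0.21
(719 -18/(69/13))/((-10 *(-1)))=16459/230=71.56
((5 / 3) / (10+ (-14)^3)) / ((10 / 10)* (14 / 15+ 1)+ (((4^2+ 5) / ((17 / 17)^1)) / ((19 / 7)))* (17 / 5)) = -475 / 22003232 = -0.00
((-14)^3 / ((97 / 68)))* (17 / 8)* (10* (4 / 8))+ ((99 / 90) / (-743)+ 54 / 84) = -51554334837 / 2522485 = -20437.92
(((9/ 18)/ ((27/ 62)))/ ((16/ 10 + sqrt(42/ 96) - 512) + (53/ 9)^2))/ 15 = -0.00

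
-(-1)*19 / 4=19 / 4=4.75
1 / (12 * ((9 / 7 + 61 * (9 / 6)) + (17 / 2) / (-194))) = 679 / 755661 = 0.00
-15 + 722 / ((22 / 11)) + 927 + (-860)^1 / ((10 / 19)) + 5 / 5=-360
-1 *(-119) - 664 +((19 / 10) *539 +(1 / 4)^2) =38333 / 80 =479.16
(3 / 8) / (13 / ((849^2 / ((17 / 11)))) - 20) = -23786433 / 1268607992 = -0.02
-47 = -47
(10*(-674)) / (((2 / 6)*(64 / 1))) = -5055 / 16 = -315.94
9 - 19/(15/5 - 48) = 424/45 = 9.42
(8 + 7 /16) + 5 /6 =445 /48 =9.27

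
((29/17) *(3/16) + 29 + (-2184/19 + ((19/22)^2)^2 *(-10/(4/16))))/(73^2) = -8162726563/403217122352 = -0.02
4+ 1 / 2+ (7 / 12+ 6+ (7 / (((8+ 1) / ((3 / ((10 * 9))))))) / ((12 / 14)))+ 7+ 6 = 9766 / 405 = 24.11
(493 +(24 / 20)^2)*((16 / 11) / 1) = 197776 / 275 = 719.19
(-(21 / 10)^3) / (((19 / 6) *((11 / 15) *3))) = -27783 / 20900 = -1.33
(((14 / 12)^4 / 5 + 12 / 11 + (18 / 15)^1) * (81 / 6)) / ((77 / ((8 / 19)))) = 27101 / 137940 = 0.20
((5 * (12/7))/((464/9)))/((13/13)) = 135/812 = 0.17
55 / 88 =5 / 8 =0.62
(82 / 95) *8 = 656 / 95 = 6.91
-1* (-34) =34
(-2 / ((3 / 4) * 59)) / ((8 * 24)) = -1 / 4248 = -0.00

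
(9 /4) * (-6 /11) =-27 /22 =-1.23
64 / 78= 32 / 39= 0.82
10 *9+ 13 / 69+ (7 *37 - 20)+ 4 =22990 / 69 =333.19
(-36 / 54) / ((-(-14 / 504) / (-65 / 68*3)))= 1170 / 17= 68.82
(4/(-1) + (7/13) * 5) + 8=6.69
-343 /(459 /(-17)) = 343 /27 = 12.70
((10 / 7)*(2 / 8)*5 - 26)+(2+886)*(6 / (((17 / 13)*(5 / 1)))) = 940881 / 1190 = 790.66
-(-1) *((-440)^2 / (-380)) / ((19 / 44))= -1179.83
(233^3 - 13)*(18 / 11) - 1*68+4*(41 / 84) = 4781429215 / 231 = 20698827.77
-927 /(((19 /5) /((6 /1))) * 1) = -27810 /19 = -1463.68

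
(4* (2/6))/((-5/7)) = -28/15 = -1.87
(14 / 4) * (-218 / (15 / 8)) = -6104 / 15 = -406.93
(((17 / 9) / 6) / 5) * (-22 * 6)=-374 / 45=-8.31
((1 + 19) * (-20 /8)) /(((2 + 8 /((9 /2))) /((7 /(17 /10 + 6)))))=-2250 /187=-12.03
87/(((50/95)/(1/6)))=551/20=27.55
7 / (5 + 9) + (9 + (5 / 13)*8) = 327 / 26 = 12.58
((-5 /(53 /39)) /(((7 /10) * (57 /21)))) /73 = -0.03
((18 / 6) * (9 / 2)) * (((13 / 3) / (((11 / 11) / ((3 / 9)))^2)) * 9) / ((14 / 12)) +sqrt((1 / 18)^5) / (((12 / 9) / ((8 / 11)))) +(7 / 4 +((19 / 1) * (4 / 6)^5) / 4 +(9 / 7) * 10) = sqrt(2) / 3564 +63545 / 972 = 65.38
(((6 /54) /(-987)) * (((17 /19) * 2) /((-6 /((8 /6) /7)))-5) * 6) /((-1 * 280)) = -6053 /496204380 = -0.00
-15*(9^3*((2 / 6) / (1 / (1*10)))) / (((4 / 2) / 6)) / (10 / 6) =-65610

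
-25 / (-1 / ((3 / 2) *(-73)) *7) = -5475 / 14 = -391.07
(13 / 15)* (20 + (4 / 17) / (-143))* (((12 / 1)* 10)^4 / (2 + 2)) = 168016896000 / 187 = 898486074.87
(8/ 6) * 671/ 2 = 447.33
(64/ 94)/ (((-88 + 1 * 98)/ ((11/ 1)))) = 176/ 235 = 0.75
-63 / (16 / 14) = -55.12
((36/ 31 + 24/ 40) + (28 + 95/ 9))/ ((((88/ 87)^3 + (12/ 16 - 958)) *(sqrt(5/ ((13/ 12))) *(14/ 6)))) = -8230116828 *sqrt(195)/ 13663850387075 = -0.01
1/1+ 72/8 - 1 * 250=-240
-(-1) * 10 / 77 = 10 / 77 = 0.13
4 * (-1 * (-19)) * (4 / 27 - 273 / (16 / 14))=-979735 / 54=-18143.24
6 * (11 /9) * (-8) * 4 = -704 /3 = -234.67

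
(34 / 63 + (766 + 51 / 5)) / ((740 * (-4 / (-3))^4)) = 2202057 / 6630400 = 0.33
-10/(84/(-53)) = 265/42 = 6.31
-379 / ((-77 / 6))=2274 / 77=29.53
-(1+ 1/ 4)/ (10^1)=-1/ 8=-0.12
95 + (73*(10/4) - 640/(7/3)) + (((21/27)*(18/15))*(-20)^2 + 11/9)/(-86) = -3091/2709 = -1.14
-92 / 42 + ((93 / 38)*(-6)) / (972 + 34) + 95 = 92.79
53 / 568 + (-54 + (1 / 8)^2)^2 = 847555911 / 290816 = 2914.41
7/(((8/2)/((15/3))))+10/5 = 43/4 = 10.75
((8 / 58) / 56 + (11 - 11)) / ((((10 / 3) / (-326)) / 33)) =-7.95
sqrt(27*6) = 12.73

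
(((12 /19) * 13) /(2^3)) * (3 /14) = 117 /532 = 0.22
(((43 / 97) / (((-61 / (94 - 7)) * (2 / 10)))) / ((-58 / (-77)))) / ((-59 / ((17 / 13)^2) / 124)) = 15.08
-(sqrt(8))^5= -181.02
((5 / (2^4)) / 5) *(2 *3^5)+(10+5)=45.38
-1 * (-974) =974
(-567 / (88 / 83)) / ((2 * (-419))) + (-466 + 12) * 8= -267791147 / 73744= -3631.36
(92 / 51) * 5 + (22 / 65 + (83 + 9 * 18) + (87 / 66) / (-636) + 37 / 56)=13799989603 / 54114060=255.02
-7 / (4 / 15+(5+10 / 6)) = -105 / 104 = -1.01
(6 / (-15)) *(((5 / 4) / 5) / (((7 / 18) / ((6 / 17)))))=-54 / 595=-0.09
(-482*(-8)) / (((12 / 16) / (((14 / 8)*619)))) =5569349.33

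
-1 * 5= -5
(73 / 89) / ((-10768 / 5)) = -365 / 958352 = -0.00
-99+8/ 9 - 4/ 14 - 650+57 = -43558/ 63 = -691.40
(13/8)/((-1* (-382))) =13/3056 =0.00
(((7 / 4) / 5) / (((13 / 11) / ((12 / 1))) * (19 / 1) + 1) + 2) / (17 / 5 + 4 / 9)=36189 / 65567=0.55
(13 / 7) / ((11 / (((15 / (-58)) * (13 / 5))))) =-507 / 4466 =-0.11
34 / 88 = 17 / 44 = 0.39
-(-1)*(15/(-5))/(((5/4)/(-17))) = 204/5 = 40.80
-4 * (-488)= 1952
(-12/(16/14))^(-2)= 4/441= 0.01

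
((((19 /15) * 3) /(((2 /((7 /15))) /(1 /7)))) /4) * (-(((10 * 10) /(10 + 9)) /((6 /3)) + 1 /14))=-719 /8400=-0.09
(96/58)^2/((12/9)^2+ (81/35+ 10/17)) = 12337920/21077983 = 0.59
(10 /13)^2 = 100 /169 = 0.59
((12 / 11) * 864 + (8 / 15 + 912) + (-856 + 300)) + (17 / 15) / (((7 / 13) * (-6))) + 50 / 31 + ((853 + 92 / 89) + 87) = 8570958215 / 3823974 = 2241.37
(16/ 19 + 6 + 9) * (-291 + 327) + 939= 28677/ 19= 1509.32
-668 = -668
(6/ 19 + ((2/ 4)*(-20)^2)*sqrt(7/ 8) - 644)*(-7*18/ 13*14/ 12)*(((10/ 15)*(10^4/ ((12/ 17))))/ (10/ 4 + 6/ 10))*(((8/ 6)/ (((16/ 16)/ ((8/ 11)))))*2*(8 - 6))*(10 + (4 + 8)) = 1342284571.35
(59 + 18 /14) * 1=422 /7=60.29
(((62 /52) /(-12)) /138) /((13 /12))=-31 /46644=-0.00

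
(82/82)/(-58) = -1/58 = -0.02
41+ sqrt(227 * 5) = sqrt(1135)+ 41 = 74.69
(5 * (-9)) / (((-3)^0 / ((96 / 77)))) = -4320 / 77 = -56.10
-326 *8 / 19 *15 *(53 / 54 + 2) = -1049720 / 171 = -6138.71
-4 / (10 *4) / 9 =-1 / 90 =-0.01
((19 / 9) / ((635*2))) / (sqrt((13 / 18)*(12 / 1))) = 19*sqrt(78) / 297180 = 0.00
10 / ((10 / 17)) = 17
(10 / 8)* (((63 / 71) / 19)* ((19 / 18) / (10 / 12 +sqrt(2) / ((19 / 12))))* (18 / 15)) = -113715 / 190706 +43092* sqrt(2) / 95353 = 0.04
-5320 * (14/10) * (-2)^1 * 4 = 59584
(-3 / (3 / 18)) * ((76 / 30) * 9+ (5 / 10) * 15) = -2727 / 5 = -545.40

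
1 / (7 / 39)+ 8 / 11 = 485 / 77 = 6.30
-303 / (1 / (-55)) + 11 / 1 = 16676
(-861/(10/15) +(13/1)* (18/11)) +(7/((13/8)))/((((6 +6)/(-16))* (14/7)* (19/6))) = -6907343/5434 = -1271.13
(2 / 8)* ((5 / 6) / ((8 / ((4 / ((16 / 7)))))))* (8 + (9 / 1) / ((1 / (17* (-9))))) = -47915 / 768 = -62.39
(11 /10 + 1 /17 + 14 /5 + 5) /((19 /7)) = 10661 /3230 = 3.30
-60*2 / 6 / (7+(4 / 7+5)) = -35 / 22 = -1.59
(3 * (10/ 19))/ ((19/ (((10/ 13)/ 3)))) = 100/ 4693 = 0.02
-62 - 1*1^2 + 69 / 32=-1947 / 32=-60.84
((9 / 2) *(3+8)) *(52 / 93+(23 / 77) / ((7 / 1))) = 90501 / 3038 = 29.79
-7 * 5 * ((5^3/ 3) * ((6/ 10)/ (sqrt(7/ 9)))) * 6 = -2250 * sqrt(7) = -5952.94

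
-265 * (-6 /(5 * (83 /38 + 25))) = 12084 /1033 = 11.70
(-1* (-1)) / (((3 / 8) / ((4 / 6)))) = 16 / 9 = 1.78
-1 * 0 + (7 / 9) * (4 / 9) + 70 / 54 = 133 / 81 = 1.64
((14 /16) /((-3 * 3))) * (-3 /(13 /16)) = 14 /39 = 0.36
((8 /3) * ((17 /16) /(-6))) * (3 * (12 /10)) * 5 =-17 /2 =-8.50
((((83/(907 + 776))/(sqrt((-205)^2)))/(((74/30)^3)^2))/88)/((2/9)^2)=0.00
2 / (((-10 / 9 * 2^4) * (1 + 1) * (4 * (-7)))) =9 / 4480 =0.00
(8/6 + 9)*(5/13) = 155/39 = 3.97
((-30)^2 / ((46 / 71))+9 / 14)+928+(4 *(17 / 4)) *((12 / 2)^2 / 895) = 668156149 / 288190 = 2318.46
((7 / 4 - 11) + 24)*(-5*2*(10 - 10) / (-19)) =0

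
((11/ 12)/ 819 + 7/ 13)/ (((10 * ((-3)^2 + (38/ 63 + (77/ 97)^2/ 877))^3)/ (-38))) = -74896971643975952989080840627/ 32356842655023588366512696442880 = -0.00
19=19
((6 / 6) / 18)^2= 1 / 324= 0.00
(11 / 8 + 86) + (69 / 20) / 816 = 475343 / 5440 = 87.38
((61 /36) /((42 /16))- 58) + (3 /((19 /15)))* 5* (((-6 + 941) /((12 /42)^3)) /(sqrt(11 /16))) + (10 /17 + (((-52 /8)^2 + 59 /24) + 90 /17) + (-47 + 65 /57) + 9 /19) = -25468699 /488376 + 6559875* sqrt(11) /38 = 572491.11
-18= -18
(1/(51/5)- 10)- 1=-556/51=-10.90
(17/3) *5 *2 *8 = 1360/3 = 453.33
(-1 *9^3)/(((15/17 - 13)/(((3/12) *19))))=235467/824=285.76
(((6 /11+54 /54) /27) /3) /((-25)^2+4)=1 /32967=0.00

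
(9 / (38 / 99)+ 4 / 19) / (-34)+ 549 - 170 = 488769 / 1292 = 378.30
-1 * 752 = -752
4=4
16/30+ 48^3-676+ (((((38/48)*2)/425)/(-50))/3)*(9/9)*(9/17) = 476488171943/4335000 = 109916.53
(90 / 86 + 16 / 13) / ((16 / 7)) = 8911 / 8944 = 1.00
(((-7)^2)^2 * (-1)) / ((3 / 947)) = -2273747 / 3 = -757915.67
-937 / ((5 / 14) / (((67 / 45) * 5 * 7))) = -6152342 / 45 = -136718.71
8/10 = 4/5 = 0.80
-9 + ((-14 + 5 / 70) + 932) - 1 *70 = 11747 / 14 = 839.07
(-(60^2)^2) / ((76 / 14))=-45360000 / 19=-2387368.42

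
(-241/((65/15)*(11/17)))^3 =-1856785158171/2924207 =-634970.49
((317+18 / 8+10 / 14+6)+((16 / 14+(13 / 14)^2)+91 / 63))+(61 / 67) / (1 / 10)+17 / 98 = 1429618 / 4221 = 338.69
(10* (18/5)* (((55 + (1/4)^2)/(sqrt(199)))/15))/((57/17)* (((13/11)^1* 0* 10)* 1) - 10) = -2643* sqrt(199)/39800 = -0.94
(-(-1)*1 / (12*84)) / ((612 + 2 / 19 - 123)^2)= 361 / 87050727792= 0.00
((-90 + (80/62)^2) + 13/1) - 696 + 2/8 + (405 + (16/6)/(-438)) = -924566143/2525508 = -366.09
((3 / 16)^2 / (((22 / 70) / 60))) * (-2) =-4725 / 352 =-13.42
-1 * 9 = -9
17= 17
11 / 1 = 11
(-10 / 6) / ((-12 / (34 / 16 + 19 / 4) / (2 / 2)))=275 / 288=0.95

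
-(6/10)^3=-0.22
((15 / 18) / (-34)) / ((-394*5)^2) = -1 / 158340720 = -0.00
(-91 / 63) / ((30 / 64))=-416 / 135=-3.08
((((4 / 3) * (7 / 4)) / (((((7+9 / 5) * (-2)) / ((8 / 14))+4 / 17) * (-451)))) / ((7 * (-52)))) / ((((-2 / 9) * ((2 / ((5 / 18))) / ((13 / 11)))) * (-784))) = -425 / 970053460992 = -0.00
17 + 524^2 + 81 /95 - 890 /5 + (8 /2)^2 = 26071026 /95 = 274431.85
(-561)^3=-176558481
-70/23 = -3.04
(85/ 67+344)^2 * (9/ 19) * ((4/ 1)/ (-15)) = -6421628268/ 426455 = -15058.16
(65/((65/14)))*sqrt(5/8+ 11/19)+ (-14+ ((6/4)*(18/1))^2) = 730.36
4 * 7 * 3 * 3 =252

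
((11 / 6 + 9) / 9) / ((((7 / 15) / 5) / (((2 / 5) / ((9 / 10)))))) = 3250 / 567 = 5.73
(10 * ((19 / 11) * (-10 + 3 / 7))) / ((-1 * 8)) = 6365 / 308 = 20.67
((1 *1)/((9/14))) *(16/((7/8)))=256/9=28.44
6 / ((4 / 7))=21 / 2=10.50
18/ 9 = 2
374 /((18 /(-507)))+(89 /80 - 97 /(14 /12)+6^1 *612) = -11666531 /1680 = -6944.36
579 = 579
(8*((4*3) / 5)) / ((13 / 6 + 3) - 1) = 576 / 125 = 4.61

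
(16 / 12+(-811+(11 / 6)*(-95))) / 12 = -5903 / 72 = -81.99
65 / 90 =13 / 18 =0.72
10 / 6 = 5 / 3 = 1.67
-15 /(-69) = 5 /23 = 0.22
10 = 10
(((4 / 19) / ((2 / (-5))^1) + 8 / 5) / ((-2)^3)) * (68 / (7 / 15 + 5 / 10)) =-5202 / 551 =-9.44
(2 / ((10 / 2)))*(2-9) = -14 / 5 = -2.80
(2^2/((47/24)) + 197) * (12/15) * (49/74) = 183358/1739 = 105.44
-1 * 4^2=-16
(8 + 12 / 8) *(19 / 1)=361 / 2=180.50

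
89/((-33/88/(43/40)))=-3827/15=-255.13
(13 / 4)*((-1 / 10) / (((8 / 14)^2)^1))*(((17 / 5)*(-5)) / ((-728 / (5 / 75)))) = -0.00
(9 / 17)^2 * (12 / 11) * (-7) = -6804 / 3179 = -2.14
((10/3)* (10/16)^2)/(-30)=-25/576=-0.04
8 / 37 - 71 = -2619 / 37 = -70.78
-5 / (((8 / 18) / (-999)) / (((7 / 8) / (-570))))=-20979 / 1216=-17.25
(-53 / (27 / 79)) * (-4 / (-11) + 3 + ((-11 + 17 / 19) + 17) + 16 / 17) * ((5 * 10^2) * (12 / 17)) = -111072736000 / 181203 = -612974.05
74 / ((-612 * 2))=-37 / 612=-0.06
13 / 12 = 1.08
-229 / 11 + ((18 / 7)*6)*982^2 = 1145615309 / 77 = 14878120.90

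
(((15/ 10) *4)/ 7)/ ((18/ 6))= 2/ 7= 0.29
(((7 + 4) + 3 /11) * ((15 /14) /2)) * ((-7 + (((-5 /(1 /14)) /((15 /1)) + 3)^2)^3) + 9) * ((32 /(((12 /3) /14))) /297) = 3851440 /72171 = 53.37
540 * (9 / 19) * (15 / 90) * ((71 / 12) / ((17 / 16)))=76680 / 323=237.40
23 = 23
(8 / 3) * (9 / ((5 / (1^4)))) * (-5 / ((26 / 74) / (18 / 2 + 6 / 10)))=-42624 / 65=-655.75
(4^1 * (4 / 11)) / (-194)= -0.01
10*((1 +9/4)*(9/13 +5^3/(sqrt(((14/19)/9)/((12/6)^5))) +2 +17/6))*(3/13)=2155/52 +11250*sqrt(133)/7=18575.92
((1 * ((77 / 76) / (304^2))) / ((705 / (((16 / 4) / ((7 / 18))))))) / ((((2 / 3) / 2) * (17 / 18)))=891 / 1753709120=0.00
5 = 5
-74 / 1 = -74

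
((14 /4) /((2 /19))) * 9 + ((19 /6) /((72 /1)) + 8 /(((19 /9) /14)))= 2892061 /8208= 352.35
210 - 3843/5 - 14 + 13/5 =-570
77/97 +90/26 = 5366/1261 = 4.26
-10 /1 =-10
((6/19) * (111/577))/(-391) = -666/4286533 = -0.00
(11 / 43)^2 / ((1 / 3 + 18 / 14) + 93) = 2541 / 3673963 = 0.00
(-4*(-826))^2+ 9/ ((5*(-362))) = 19758712951/ 1810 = 10916416.00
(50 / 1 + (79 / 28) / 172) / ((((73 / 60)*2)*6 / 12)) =3613185 / 87892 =41.11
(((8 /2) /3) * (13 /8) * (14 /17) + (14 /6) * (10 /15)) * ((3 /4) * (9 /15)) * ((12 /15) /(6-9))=-511 /1275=-0.40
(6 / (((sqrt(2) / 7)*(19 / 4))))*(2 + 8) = 840*sqrt(2) / 19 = 62.52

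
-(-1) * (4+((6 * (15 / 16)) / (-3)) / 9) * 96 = 364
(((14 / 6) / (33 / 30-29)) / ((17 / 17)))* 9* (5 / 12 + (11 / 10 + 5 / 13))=-10381 / 7254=-1.43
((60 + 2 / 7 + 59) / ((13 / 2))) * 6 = 10020 / 91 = 110.11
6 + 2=8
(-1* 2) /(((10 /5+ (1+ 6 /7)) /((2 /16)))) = -7 /108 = -0.06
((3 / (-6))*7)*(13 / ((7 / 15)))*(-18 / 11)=159.55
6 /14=3 /7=0.43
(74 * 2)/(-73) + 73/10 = 3849/730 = 5.27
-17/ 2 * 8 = -68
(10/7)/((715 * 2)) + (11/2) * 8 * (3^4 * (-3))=-10702691/1001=-10692.00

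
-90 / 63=-1.43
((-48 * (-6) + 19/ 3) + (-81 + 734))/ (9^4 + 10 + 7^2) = 1421/ 9930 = 0.14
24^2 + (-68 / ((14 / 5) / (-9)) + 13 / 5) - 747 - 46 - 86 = -2864 / 35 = -81.83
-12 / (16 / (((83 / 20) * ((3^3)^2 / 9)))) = -20169 / 80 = -252.11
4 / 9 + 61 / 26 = 653 / 234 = 2.79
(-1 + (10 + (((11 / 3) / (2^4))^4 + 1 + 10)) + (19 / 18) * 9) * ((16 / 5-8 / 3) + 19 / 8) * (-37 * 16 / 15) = -2022342545569 / 597196800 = -3386.39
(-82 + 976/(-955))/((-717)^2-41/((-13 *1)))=-515359/3191227045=-0.00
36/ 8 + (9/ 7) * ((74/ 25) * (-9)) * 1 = -10413/ 350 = -29.75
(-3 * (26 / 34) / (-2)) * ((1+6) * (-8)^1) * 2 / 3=-728 / 17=-42.82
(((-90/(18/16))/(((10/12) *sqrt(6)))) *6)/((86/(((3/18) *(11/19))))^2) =-242 *sqrt(6)/2002467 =-0.00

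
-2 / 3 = -0.67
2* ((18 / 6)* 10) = 60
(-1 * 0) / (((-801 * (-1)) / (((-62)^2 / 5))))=0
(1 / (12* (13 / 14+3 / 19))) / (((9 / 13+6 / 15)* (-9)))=-8645 / 1108026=-0.01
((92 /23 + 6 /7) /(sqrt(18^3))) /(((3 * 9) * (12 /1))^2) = 0.00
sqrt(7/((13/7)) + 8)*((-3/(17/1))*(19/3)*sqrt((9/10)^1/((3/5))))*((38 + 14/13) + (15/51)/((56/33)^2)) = -1547737017*sqrt(1326)/306330752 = -183.98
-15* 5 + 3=-72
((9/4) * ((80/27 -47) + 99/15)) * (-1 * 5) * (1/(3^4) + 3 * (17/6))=3484733/972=3585.12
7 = 7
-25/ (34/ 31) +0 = -775/ 34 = -22.79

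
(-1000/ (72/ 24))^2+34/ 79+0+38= 79027324/ 711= 111149.54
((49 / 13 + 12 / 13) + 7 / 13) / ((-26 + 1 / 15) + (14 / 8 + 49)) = 4080 / 19357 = 0.21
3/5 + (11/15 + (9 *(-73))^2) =1294951/3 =431650.33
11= 11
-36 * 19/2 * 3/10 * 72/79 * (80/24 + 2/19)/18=-7056/395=-17.86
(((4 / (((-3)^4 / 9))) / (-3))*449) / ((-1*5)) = 1796 / 135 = 13.30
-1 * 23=-23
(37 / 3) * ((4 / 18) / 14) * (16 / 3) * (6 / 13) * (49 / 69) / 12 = 2072 / 72657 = 0.03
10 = 10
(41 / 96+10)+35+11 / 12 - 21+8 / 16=827 / 32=25.84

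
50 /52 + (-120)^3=-44927975 /26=-1727999.04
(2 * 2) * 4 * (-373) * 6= -35808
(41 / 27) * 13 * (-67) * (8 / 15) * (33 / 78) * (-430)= 10394648 / 81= 128328.99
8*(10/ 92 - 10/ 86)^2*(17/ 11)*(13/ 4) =49725/ 21518662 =0.00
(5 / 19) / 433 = 5 / 8227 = 0.00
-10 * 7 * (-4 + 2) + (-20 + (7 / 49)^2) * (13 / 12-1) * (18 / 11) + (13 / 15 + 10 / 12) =34049 / 245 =138.98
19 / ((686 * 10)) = 19 / 6860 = 0.00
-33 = -33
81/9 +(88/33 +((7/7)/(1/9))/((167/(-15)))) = 5440/501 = 10.86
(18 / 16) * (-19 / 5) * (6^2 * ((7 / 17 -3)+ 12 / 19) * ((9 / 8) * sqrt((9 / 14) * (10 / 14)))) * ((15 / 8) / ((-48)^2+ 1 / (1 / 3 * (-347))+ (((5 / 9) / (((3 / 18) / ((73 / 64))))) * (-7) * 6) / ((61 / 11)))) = 10971258273 * sqrt(10) / 183389692150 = 0.19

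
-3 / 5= -0.60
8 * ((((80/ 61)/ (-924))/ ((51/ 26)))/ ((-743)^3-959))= 2080/ 147383698957803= 0.00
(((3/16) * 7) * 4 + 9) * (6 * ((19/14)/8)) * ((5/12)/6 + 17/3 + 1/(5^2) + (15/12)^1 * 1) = 4565567/44800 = 101.91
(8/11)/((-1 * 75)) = -8/825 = -0.01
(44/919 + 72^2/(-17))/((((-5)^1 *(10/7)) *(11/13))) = 50.45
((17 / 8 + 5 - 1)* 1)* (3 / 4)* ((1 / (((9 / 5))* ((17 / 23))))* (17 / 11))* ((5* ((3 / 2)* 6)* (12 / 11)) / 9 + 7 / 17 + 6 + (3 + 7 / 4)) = 23345805 / 263296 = 88.67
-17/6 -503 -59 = -564.83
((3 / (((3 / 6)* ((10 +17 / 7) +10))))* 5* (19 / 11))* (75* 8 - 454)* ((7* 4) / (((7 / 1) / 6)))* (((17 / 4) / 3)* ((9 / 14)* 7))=89128620 / 1727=51608.93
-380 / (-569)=380 / 569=0.67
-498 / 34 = -249 / 17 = -14.65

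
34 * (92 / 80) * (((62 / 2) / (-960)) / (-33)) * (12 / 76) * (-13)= -157573 / 2006400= -0.08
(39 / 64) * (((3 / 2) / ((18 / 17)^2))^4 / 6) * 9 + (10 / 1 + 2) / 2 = 276436939405 / 30958682112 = 8.93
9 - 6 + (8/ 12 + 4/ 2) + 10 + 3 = 56/ 3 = 18.67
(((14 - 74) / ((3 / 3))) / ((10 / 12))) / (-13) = 5.54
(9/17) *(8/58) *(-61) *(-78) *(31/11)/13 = 408456/5423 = 75.32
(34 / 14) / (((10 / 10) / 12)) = 204 / 7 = 29.14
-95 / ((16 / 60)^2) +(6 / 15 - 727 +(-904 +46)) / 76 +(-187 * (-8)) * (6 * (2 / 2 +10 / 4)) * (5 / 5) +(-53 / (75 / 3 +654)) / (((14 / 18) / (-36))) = 11431088721 / 380240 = 30062.83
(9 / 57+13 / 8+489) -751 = -39553 / 152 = -260.22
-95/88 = -1.08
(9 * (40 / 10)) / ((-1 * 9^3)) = -4 / 81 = -0.05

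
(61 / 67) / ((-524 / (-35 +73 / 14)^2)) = -10607229 / 6881168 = -1.54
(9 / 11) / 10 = 9 / 110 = 0.08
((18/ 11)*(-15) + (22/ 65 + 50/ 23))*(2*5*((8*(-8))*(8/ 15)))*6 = 742060032/ 16445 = 45123.75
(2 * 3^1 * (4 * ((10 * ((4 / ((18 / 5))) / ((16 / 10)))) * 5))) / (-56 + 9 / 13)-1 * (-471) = 983447 / 2157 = 455.93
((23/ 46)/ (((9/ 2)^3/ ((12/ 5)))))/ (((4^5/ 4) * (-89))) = -1/ 1730160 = -0.00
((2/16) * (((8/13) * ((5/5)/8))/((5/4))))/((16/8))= 1/260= 0.00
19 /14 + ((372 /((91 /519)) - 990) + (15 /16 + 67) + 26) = 1226.92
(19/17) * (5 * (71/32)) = 6745/544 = 12.40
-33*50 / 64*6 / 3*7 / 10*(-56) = 8085 / 4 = 2021.25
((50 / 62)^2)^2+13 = 12396398 / 923521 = 13.42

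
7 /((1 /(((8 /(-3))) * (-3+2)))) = 18.67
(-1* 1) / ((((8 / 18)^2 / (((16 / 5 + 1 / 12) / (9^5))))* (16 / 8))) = -197 / 1399680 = -0.00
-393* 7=-2751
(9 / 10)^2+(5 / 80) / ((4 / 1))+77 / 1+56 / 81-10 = 8879801 / 129600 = 68.52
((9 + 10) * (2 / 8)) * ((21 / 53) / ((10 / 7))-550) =-5535707 / 2120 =-2611.18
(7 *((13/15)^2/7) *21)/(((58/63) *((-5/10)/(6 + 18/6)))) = -223587/725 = -308.40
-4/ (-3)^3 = 4/ 27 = 0.15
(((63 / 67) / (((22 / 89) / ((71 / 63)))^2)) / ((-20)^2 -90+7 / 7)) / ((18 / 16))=79859522 / 1429564059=0.06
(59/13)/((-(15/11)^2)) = -7139/2925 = -2.44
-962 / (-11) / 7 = 962 / 77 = 12.49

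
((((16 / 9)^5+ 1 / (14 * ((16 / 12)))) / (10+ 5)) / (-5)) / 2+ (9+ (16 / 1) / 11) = 56393462567 / 5456127600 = 10.34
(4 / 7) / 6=2 / 21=0.10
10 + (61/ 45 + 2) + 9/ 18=1247/ 90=13.86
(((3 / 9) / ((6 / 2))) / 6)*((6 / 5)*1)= 1 / 45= 0.02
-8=-8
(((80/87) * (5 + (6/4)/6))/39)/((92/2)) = 70/26013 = 0.00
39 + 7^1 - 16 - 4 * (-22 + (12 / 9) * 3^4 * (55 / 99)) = -122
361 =361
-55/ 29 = -1.90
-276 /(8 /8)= -276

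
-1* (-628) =628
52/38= 1.37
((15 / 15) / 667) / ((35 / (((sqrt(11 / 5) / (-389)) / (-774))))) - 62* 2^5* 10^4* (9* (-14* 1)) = sqrt(55) / 35144263350 + 2499840000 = 2499840000.00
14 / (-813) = -14 / 813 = -0.02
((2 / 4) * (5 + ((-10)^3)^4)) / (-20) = -200000000001 / 8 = -25000000000.12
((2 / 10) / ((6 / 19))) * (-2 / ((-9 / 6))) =38 / 45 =0.84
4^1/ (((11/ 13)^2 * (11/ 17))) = 11492/ 1331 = 8.63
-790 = -790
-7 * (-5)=35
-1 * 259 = -259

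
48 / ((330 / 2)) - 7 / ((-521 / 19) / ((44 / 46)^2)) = 7950204 / 15158495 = 0.52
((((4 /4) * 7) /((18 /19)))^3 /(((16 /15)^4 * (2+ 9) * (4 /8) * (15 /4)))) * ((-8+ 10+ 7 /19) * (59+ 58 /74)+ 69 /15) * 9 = 1590720029675 /80019456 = 19879.17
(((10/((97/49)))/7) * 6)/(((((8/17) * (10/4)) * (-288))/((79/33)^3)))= -58671641/334645344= -0.18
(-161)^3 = -4173281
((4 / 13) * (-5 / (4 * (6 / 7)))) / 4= -35 / 312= -0.11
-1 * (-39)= 39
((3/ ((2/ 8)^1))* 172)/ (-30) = -344/ 5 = -68.80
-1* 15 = -15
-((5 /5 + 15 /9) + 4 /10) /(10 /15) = -23 /5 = -4.60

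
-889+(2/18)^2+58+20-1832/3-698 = -171692/81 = -2119.65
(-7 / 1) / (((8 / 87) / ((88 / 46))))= -145.63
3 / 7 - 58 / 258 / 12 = 4441 / 10836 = 0.41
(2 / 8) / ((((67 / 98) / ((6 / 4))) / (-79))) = -11613 / 268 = -43.33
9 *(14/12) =21/2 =10.50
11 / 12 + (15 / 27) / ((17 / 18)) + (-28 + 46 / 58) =-152053 / 5916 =-25.70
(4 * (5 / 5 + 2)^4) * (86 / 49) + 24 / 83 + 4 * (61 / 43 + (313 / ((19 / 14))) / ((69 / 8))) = 156264289796 / 229268991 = 681.58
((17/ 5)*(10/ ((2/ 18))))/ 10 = 153/ 5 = 30.60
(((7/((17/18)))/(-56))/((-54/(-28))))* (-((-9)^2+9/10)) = 1911/340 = 5.62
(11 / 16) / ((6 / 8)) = 11 / 12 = 0.92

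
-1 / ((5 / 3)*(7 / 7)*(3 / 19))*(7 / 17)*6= -9.39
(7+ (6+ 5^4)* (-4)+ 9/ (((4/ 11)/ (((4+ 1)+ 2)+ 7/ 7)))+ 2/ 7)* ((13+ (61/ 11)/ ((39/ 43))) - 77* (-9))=-4958521807/ 3003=-1651189.41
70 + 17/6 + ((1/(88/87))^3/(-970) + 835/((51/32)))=20118018212827/33712419840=596.75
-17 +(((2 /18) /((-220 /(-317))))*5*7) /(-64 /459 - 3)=-1191037 /63404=-18.78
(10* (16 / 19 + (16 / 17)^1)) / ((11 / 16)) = 92160 / 3553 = 25.94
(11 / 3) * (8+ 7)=55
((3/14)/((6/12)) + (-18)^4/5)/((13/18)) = 13227246/455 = 29070.87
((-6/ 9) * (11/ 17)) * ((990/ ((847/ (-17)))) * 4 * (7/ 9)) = 80/ 3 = 26.67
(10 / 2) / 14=5 / 14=0.36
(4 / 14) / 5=2 / 35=0.06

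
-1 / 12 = -0.08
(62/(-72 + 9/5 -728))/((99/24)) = -2480/131703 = -0.02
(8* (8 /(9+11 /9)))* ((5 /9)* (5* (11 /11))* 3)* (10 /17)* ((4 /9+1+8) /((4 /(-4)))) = -20000 /69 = -289.86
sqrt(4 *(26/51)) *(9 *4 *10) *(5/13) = 1200 *sqrt(1326)/221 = 197.72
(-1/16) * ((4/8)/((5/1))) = -1/160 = -0.01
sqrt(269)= 16.40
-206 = -206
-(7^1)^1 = -7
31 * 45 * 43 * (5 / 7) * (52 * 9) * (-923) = -129556802700 / 7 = -18508114671.43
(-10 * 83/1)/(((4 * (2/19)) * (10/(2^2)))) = -1577/2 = -788.50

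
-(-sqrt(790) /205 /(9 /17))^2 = -45662 /680805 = -0.07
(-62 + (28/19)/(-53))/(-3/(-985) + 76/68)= -55.35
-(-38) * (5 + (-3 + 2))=152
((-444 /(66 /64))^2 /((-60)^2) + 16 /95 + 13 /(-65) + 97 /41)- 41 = 272012489 /21208275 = 12.83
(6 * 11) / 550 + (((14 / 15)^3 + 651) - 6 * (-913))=20688524 / 3375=6129.93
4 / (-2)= -2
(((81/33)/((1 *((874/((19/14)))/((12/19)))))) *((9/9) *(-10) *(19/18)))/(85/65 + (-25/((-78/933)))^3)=-0.00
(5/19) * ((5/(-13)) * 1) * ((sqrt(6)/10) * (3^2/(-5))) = 9 * sqrt(6)/494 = 0.04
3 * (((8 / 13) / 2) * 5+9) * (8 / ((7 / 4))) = 13152 / 91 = 144.53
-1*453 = -453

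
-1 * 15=-15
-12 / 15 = -0.80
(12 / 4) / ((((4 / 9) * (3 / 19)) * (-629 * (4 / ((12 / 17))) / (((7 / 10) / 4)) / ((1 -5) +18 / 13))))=3591 / 654160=0.01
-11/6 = -1.83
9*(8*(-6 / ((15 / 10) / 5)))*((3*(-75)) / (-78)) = -54000 / 13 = -4153.85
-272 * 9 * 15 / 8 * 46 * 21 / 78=-738990 / 13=-56845.38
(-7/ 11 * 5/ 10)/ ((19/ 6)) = -21/ 209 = -0.10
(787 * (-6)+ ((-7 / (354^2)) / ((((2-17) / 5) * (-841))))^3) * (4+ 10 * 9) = -7014474881704614751791372153209 / 15803065059217187884216416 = -443868.00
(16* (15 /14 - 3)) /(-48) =0.64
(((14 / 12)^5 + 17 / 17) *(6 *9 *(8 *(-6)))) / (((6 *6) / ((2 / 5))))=-24583 / 270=-91.05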